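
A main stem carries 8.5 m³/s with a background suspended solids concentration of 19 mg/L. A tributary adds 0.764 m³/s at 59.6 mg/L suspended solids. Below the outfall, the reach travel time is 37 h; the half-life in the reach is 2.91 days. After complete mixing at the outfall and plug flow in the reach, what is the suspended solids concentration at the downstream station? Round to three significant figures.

15.5 mg/L

Flow-weighted average: C = (8.500·19.00 + 0.7640·59.60) / 9.264 = 207.0/9.264 = 22.35 mg/L.
Half-life 2.91 d → k = ln 2 / 2.91 = 0.2382 d⁻¹.
First-order decay: C = 22.35·exp(−k·t) = 22.35·0.6927 = 15.48 mg/L.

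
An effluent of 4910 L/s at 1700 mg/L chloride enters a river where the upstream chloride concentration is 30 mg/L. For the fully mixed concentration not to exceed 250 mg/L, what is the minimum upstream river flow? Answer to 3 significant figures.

32400 L/s

Set C_mix = 250: (Q·30.00 + 4910·1700) / (Q + 4910) = 250
→ Q = 4910·(1700 − 250)/(250 − 30.00) = 32360 L/s.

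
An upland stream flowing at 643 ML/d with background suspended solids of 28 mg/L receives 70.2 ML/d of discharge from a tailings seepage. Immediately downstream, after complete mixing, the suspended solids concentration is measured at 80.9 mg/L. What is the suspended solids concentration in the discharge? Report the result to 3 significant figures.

Mass balance: 643.0·28.00 + 70.20·Cₑ = 713.2·80.90
→ Cₑ = (713.2·80.90 − 643.0·28.00) / 70.20 = 565.4 mg/L.

565 mg/L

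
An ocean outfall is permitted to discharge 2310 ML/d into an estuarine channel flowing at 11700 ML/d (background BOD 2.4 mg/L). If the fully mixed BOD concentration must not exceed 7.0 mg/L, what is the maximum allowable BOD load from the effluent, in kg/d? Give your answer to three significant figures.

70000 kg/d

Mass balance at the limit: 11700·2.400 + 2310·Cₑ = 14010·7.0 → Cₑ = 30.30 mg/L.
2310 ML/d = 26.74 m³/s. Load = 26.74 m³/s × 30.30 g/m³ × 86 400 s/d = 69990 kg/d.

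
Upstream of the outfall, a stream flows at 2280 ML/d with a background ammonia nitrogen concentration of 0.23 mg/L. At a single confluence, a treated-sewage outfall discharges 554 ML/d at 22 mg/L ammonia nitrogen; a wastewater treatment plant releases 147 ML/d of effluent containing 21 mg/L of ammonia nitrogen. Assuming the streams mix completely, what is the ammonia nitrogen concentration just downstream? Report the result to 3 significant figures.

After mixing, C = (2280·0.2300 + 554.0·22.00 + 147.0·21.00) / 2981 = 15800/2981 = 5.300 mg/L.

5.30 mg/L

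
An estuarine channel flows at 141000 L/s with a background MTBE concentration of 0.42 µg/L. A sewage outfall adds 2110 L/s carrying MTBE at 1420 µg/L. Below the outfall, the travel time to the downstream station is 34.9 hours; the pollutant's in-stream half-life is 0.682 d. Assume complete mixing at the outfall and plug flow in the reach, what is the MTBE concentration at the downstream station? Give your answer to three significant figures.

Flow-weighted average: C = (141000·0.4200 + 2110·1420) / 143100 = 3055000/143100 = 21.35 µg/L.
Half-life 0.682 d → k = ln 2 / 0.682 = 1.016 d⁻¹.
First-order decay: C = 21.35·exp(−k·t) = 21.35·0.2281 = 4.870 µg/L.

4.87 µg/L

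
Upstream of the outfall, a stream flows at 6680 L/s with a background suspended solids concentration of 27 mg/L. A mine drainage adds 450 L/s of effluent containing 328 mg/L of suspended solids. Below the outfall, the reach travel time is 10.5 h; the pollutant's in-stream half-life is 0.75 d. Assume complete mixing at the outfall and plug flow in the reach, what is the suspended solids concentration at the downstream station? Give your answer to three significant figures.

Conservation of mass: C = (6680·27.00 + 450.0·328.0) / 7130 = 328000/7130 = 46.00 mg/L.
Half-life 0.75 d → k = ln 2 / 0.75 = 0.9242 d⁻¹.
Decay over the reach: 46.00·exp(−kt) = 46.00·0.6674 = 30.70 mg/L.

30.7 mg/L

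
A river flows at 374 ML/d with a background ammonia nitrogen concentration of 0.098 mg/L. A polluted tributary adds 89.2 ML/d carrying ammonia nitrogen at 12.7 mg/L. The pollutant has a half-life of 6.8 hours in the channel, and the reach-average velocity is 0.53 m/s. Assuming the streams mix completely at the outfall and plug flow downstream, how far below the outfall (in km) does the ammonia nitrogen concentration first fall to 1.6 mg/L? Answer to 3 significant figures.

8.54 km

Mass balance: C = (374.0·0.09800 + 89.20·12.70) / 463.2 = 1169/463.2 = 2.525 mg/L.
Half-life 6.8 h → k = ln 2 / 6.8 = 0.1019 h⁻¹ = 2.446 d⁻¹.
Set 2.525·exp(−k·t) = 1.6 → t = ln(2.525/1.6)/k = 16110 s = 4.475 h.
Distance = v·t = 0.53·16110 = 8538 m = 8.538 km.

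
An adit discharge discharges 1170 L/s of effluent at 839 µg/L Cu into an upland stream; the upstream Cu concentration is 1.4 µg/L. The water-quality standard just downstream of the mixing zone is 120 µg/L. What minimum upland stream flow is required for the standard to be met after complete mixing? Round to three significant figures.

7090 L/s

Set C_mix = 120: (Q·1.400 + 1170·839.0) / (Q + 1170) = 120
→ Q = 1170·(839.0 − 120)/(120 − 1.400) = 7093 L/s.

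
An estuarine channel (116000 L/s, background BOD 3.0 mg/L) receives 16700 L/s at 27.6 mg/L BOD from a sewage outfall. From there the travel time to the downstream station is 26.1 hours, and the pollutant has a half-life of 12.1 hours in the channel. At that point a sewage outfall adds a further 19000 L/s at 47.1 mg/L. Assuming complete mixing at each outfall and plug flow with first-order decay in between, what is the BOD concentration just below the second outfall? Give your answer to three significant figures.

7.09 mg/L

Conservation of mass: C = (116000·3.000 + 16700·27.60) / 132700 = 808900/132700 = 6.096 mg/L; combined flow 132700 L/s.
Half-life 12.1 h → k = ln 2 / 12.1 = 0.05728 h⁻¹ = 1.375 d⁻¹.
Decay over the reach: 6.096·exp(−kt) = 6.096·0.2242 = 1.367 mg/L.
Second outfall: C = (132700·1.367 + 19000·47.10)/151700 = 7.095 mg/L.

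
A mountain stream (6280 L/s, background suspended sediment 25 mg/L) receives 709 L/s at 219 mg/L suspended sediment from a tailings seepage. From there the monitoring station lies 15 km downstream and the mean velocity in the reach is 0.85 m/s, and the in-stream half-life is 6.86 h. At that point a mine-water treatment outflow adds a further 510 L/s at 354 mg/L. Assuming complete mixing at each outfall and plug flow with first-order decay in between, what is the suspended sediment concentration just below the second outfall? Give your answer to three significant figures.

49.5 mg/L

Flow-weighted average: C = (6280·25.00 + 709.0·219.0) / 6989 = 312300/6989 = 44.68 mg/L; combined flow 6989 L/s.
Travel time t = 15·1000 / 0.85 = 17650 s = 4.902 h.
Half-life 6.86 h → k = ln 2 / 6.86 = 0.1010 h⁻¹ = 2.425 d⁻¹.
Decay over the reach: 44.68·exp(−kt) = 44.68·0.6094 = 27.23 mg/L.
Second outfall: C = (6989·27.23 + 510.0·354.0)/7499 = 49.45 mg/L.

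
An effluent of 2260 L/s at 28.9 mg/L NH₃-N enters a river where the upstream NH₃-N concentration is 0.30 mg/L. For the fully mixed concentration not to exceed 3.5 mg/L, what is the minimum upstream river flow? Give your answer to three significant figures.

Set C_mix = 3.5: (Q·0.3000 + 2260·28.90) / (Q + 2260) = 3.5
→ Q = 2260·(28.90 − 3.5)/(3.5 − 0.3000) = 17940 L/s.

17900 L/s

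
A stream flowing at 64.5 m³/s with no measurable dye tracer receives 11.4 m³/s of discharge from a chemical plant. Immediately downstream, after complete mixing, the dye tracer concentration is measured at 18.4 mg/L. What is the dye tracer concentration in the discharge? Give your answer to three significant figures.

Mass balance: 64.50·0 + 11.40·Cₑ = 75.90·18.40
→ Cₑ = (75.90·18.40 − 64.50·0) / 11.40 = 122.5 mg/L.

123 mg/L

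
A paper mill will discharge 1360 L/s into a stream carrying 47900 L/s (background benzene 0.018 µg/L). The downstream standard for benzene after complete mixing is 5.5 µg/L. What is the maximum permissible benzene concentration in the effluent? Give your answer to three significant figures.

At the limit, (Qr·Cr + Qe·Cₑ)/(Qr + Qe) = 5.5:
Cₑ = (49260·5.5 − 47900·0.01800) / 1360 = 198.6 µg/L.

199 µg/L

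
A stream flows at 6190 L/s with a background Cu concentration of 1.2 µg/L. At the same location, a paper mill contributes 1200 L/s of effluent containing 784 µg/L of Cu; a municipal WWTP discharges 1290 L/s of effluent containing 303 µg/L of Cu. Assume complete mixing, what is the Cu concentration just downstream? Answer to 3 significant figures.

154 µg/L

After mixing, C = (6190·1.200 + 1200·784.0 + 1290·303.0) / 8680 = 1339000/8680 = 154.3 µg/L.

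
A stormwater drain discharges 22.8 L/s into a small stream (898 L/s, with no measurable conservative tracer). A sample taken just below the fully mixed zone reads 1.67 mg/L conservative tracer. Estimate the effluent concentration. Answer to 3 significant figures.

67.4 mg/L

Mass balance: 898.0·0 + 22.80·Cₑ = 920.8·1.670
→ Cₑ = (920.8·1.670 − 898.0·0) / 22.80 = 67.44 mg/L.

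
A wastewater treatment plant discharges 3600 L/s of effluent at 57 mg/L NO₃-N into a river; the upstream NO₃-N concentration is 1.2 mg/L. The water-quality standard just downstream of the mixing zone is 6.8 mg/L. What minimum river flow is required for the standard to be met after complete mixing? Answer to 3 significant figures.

Set C_mix = 6.8: (Q·1.200 + 3600·57.00) / (Q + 3600) = 6.8
→ Q = 3600·(57.00 − 6.8)/(6.8 − 1.200) = 32270 L/s.

32300 L/s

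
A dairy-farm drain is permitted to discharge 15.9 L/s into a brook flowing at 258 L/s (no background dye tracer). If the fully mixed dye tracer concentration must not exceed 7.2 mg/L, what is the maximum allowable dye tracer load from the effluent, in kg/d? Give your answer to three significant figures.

170 kg/d

Mass balance at the limit: 258.0·0 + 15.90·Cₑ = 273.9·7.2 → Cₑ = 124.0 mg/L.
15.90 L/s = 0.01590 m³/s. Load = 0.01590 m³/s × 124.0 g/m³ × 86 400 s/d = 170.4 kg/d.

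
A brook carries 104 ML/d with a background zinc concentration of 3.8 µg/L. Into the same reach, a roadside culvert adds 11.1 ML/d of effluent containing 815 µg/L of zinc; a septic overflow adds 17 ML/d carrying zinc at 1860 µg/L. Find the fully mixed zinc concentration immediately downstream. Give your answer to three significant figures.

311 µg/L

Mass balance: C = (104.0·3.800 + 11.10·815.0 + 17.00·1860) / 132.1 = 41060/132.1 = 310.8 µg/L.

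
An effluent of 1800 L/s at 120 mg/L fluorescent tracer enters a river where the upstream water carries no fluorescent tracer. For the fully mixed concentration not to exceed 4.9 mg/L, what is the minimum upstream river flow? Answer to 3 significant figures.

Set C_mix = 4.9: (Q·0 + 1800·120.0) / (Q + 1800) = 4.9
→ Q = 1800·(120.0 − 4.9)/(4.9 − 0) = 42280 L/s.

42300 L/s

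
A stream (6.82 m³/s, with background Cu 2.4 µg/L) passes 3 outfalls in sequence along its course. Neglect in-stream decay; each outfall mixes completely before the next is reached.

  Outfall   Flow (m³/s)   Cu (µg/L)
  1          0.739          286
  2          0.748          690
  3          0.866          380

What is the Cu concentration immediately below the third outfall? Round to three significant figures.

Below outfall 1: Q → 7.559 m³/s, C = (6.820·2.400 + 0.7390·286.0)/7.559 = 30.13 µg/L.
Below outfall 2: Q → 8.307 m³/s, C = (7.559·30.13 + 0.7480·690.0)/8.307 = 89.54 µg/L.
Below outfall 3: Q → 9.173 m³/s, C = (8.307·89.54 + 0.8660·380.0)/9.173 = 117.0 µg/L.

117 µg/L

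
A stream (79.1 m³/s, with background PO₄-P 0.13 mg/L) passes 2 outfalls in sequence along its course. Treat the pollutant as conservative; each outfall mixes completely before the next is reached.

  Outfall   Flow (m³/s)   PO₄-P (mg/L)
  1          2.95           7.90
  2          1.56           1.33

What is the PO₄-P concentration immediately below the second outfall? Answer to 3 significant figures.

Outfall 1: combined Q = 82.05 m³/s; C = (79.10·0.1300 + 2.950·7.900)/82.05 = 0.4094 mg/L.
Outfall 2: combined Q = 83.61 m³/s; C = (82.05·0.4094 + 1.560·1.330)/83.61 = 0.4265 mg/L.

0.427 mg/L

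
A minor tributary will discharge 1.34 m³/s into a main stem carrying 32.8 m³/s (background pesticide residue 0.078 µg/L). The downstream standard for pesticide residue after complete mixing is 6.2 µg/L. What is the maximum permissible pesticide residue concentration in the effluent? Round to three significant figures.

156 µg/L

At the limit, (Qr·Cr + Qe·Cₑ)/(Qr + Qe) = 6.2:
Cₑ = (34.14·6.2 − 32.80·0.07800) / 1.340 = 156.1 µg/L.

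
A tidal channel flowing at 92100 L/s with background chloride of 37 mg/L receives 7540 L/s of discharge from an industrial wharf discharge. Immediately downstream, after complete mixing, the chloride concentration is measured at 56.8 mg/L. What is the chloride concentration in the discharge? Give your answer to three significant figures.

299 mg/L

Mass balance: 92100·37.00 + 7540·Cₑ = 99640·56.80
→ Cₑ = (99640·56.80 − 92100·37.00) / 7540 = 298.7 mg/L.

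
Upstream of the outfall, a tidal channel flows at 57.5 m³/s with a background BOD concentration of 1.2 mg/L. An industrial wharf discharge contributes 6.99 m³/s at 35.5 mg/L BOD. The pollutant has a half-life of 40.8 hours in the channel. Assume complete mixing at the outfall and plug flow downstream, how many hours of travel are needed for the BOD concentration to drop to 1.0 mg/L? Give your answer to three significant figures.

Flow-weighted average: C = (57.50·1.200 + 6.990·35.50) / 64.49 = 317.1/64.49 = 4.918 mg/L.
Half-life 40.8 h → k = ln 2 / 40.8 = 0.01699 h⁻¹ = 0.4077 d⁻¹.
4.918·exp(−k·t) = 1.0 → t = ln(4.918/1.0)/k = 337500 s = 93.76 h.

93.8 h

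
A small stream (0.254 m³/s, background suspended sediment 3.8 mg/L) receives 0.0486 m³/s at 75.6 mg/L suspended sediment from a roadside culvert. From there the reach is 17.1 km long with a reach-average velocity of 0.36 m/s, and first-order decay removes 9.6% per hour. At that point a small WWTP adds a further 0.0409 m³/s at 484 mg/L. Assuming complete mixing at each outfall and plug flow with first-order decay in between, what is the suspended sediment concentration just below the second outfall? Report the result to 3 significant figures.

Mass balance: C = (0.2540·3.800 + 0.04860·75.60) / 0.3026 = 4.639/0.3026 = 15.33 mg/L; combined flow 0.3026 m³/s.
Travel time t = 17.1·1000 / 0.36 = 47500 s = 13.19 h.
9.6%/h lost → k = −ln(1 − 0.096) = 0.1009 h⁻¹.
Applying C = C₀e^(−kt): 15.33 × 0.2640 = 4.048 mg/L.
Second outfall: C = (0.3026·4.048 + 0.04090·484.0)/0.3435 = 61.20 mg/L.

61.2 mg/L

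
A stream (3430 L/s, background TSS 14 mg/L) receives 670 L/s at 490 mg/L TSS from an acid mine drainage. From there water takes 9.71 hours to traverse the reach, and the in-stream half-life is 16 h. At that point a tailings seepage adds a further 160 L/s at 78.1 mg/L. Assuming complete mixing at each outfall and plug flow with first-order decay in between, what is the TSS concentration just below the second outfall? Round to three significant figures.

60.9 mg/L

Mass balance: C = (3430·14.00 + 670.0·490.0) / 4100 = 376300/4100 = 91.79 mg/L; combined flow 4100 L/s.
Half-life 16 h → k = ln 2 / 16 = 0.04332 h⁻¹ = 1.040 d⁻¹.
After decay, C = 91.79 × e^(−kt) = 91.79 × 0.6566 = 60.27 mg/L.
At the second outfall, C = (4100·60.27 + 160.0·78.10) / (4100 + 160.0) = 60.94 mg/L.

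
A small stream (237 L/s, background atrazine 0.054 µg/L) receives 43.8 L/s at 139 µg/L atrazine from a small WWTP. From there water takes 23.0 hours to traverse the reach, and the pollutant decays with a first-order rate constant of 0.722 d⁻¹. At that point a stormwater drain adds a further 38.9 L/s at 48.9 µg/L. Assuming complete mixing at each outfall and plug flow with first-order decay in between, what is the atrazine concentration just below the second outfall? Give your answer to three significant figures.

Conservation of mass: C = (237.0·0.05400 + 43.80·139.0) / 280.8 = 6101/280.8 = 21.73 µg/L; combined flow 280.8 L/s.
Applying C = C₀e^(−kt): 21.73 × 0.5006 = 10.88 µg/L.
Second outfall: C = (280.8·10.88 + 38.90·48.90)/319.7 = 15.50 µg/L.

15.5 µg/L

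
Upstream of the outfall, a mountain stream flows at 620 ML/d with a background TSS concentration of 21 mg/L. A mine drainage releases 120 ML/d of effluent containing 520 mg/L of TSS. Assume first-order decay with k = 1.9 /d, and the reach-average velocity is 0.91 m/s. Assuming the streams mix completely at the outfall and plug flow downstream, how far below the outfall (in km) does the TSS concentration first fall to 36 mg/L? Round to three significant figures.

43.1 km

After mixing, C = (620.0·21.00 + 120.0·520.0) / 740.0 = 75420/740.0 = 101.9 mg/L.
Set 101.9·exp(−k·t) = 36 → t = ln(101.9/36)/k = 47320 s = 13.15 h.
Distance = v·t = 0.91·47320 = 43060 m = 43.06 km.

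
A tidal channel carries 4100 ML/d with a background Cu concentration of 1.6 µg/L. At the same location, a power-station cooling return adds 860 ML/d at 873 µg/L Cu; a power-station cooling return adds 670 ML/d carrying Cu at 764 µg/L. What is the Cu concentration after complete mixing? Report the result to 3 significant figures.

After mixing, C = (4100·1.600 + 860.0·873.0 + 670.0·764.0) / 5630 = 1269000/5630 = 225.4 µg/L.

225 µg/L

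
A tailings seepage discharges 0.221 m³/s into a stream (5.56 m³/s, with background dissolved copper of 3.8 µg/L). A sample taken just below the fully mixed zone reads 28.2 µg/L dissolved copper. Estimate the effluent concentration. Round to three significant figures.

Mass balance: 5.560·3.800 + 0.2210·Cₑ = 5.781·28.20
→ Cₑ = (5.781·28.20 − 5.560·3.800) / 0.2210 = 642.1 µg/L.

642 µg/L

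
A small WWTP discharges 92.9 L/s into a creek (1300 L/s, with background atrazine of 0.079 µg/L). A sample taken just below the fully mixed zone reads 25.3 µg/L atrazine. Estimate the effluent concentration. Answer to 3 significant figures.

Mass balance: 1300·0.07900 + 92.90·Cₑ = 1393·25.30
→ Cₑ = (1393·25.30 − 1300·0.07900) / 92.90 = 378.2 µg/L.

378 µg/L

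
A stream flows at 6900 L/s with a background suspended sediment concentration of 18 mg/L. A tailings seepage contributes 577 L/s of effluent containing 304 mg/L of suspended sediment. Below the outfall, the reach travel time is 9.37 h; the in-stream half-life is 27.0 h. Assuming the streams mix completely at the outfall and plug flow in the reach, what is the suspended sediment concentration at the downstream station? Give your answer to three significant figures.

31.5 mg/L

Flow-weighted average: C = (6900·18.00 + 577.0·304.0) / 7477 = 299600/7477 = 40.07 mg/L.
Half-life 27.0 h → k = ln 2 / 27.0 = 0.02567 h⁻¹ = 0.6161 d⁻¹.
Decay over the reach: 40.07·exp(−kt) = 40.07·0.7862 = 31.50 mg/L.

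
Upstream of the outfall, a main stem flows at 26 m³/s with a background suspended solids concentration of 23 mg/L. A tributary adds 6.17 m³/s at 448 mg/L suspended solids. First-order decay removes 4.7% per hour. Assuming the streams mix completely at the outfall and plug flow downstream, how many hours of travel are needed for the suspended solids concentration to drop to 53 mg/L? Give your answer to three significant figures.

After mixing, C = (26.00·23.00 + 6.170·448.0) / 32.17 = 3362/32.17 = 104.5 mg/L.
4.7%/h lost → k = −ln(1 − 0.047) = 0.04814 h⁻¹.
104.5·exp(−k·t) = 53 → t = ln(104.5/53)/k = 50780 s = 14.10 h.

14.1 h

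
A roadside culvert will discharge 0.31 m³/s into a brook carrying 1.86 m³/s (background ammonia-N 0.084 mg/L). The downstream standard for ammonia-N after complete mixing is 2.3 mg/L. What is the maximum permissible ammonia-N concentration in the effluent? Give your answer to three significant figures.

15.6 mg/L

At the limit, (Qr·Cr + Qe·Cₑ)/(Qr + Qe) = 2.3:
Cₑ = (2.170·2.3 − 1.860·0.08400) / 0.3100 = 15.60 mg/L.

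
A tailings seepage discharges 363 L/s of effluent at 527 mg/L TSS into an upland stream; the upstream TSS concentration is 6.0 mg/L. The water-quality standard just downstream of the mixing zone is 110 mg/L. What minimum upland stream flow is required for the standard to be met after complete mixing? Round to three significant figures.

Set C_mix = 110: (Q·6.000 + 363.0·527.0) / (Q + 363.0) = 110
→ Q = 363.0·(527.0 − 110)/(110 − 6.000) = 1455 L/s.

1460 L/s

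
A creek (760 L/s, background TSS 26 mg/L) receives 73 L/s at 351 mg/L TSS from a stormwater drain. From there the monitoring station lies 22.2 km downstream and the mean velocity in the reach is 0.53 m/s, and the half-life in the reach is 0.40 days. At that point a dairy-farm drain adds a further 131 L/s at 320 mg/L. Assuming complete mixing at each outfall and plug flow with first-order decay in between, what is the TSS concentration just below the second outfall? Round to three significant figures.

Mass balance: C = (760.0·26.00 + 73.00·351.0) / 833.0 = 45380/833.0 = 54.48 mg/L; combined flow 833.0 L/s.
Travel time t = 22.2·1000 / 0.53 = 41890 s = 11.64 h.
Half-life 0.40 d → k = ln 2 / 0.40 = 1.733 d⁻¹.
First-order decay: C = 54.48·exp(−k·t) = 54.48·0.4317 = 23.52 mg/L.
At the second outfall, C = (833.0·23.52 + 131.0·320.0) / (833.0 + 131.0) = 63.81 mg/L.

63.8 mg/L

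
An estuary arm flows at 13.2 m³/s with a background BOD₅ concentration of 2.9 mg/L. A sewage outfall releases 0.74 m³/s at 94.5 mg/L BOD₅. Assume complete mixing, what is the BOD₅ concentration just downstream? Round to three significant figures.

Conservation of mass: C = (13.20·2.900 + 0.7400·94.50) / 13.94 = 108.2/13.94 = 7.763 mg/L.

7.76 mg/L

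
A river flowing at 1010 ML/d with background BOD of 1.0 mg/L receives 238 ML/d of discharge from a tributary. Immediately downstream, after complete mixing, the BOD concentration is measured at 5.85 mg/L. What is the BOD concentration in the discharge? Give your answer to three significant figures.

Mass balance: 1010·1.000 + 238.0·Cₑ = 1248·5.850
→ Cₑ = (1248·5.850 − 1010·1.000) / 238.0 = 26.43 mg/L.

26.4 mg/L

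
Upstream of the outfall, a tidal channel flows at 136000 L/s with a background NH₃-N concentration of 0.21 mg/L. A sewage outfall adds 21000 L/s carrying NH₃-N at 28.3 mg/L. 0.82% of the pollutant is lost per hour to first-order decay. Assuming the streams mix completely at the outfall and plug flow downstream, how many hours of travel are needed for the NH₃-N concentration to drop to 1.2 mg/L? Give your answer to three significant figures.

Conservation of mass: C = (136000·0.2100 + 21000·28.30) / 157000 = 622900/157000 = 3.967 mg/L.
0.82%/h lost → k = −ln(1 − 0.0082) = 0.008234 h⁻¹.
3.967·exp(−k·t) = 1.2 → t = ln(3.967/1.2)/k = 522800 s = 145.2 h.

145 h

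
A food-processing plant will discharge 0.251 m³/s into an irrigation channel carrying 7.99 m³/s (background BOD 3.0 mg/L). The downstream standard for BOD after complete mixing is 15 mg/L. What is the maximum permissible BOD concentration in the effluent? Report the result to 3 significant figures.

At the limit, (Qr·Cr + Qe·Cₑ)/(Qr + Qe) = 15:
Cₑ = (8.241·15 − 7.990·3.000) / 0.2510 = 397.0 mg/L.

397 mg/L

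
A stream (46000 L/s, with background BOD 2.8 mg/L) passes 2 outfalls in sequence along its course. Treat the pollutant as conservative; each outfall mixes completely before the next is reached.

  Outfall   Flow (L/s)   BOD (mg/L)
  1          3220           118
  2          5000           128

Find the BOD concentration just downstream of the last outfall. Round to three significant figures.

Below outfall 1: Q → 49220 L/s, C = (46000·2.800 + 3220·118.0)/49220 = 10.34 mg/L.
Below outfall 2: Q → 54220 L/s, C = (49220·10.34 + 5000·128.0)/54220 = 21.19 mg/L.

21.2 mg/L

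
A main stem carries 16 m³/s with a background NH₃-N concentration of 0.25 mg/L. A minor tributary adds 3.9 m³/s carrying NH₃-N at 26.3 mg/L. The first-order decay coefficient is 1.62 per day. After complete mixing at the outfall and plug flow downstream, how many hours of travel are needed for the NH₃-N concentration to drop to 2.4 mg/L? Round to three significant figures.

Conservation of mass: C = (16.00·0.2500 + 3.900·26.30) / 19.90 = 106.6/19.90 = 5.355 mg/L.
5.355·exp(−k·t) = 2.4 → t = ln(5.355/2.4)/k = 42810 s = 11.89 h.

11.9 h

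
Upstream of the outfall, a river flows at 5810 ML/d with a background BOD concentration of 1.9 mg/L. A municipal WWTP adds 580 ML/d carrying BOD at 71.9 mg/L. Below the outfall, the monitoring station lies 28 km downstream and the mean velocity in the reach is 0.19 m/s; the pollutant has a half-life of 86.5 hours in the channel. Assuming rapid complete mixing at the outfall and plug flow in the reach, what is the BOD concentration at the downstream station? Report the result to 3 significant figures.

Mass balance: C = (5810·1.900 + 580.0·71.90) / 6390 = 52740/6390 = 8.254 mg/L.
Travel time t = 28·1000 / 0.19 = 147400 s = 40.94 h.
Half-life 86.5 h → k = ln 2 / 86.5 = 0.008013 h⁻¹ = 0.1923 d⁻¹.
Decay over the reach: 8.254·exp(−kt) = 8.254·0.7203 = 5.945 mg/L.

5.95 mg/L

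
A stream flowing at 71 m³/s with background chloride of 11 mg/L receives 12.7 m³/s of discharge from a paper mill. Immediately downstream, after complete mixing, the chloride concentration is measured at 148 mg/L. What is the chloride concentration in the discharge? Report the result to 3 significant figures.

914 mg/L

Mass balance: 71.00·11.00 + 12.70·Cₑ = 83.70·148.0
→ Cₑ = (83.70·148.0 − 71.00·11.00) / 12.70 = 913.9 mg/L.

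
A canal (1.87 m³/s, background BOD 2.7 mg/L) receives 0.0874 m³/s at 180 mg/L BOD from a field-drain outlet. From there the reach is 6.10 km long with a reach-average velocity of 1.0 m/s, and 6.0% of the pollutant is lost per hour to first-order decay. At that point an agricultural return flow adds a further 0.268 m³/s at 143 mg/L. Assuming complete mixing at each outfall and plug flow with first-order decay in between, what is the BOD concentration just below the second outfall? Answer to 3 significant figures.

Mass balance: C = (1.870·2.700 + 0.08740·180.0) / 1.957 = 20.78/1.957 = 10.62 mg/L; combined flow 1.957 m³/s.
Travel time t = 6.10·1000 / 1.0 = 6100 s = 1.694 h.
6.0%/h lost → k = −ln(1 − 0.06) = 0.06188 h⁻¹.
After decay, C = 10.62 × e^(−kt) = 10.62 × 0.9005 = 9.560 mg/L.
At the second outfall, C = (1.957·9.560 + 0.2680·143.0) / (1.957 + 0.2680) = 25.63 mg/L.

25.6 mg/L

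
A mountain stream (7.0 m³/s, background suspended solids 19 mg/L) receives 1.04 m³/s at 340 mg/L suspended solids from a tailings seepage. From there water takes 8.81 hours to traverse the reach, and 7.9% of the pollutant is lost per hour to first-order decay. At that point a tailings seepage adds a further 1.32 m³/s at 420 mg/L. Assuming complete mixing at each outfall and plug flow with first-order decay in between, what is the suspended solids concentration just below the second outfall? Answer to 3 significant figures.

84.4 mg/L

Mass balance: C = (7.000·19.00 + 1.040·340.0) / 8.040 = 486.6/8.040 = 60.52 mg/L; combined flow 8.040 m³/s.
7.9%/h lost → k = −ln(1 − 0.079) = 0.08230 h⁻¹.
First-order decay: C = 60.52·exp(−k·t) = 60.52·0.4843 = 29.31 mg/L.
At the second outfall, C = (8.040·29.31 + 1.320·420.0) / (8.040 + 1.320) = 84.41 mg/L.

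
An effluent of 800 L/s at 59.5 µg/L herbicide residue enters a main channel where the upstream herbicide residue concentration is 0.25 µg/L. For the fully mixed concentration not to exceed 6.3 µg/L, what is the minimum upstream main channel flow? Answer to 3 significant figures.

7030 L/s

Set C_mix = 6.3: (Q·0.2500 + 800.0·59.50) / (Q + 800.0) = 6.3
→ Q = 800.0·(59.50 − 6.3)/(6.3 − 0.2500) = 7035 L/s.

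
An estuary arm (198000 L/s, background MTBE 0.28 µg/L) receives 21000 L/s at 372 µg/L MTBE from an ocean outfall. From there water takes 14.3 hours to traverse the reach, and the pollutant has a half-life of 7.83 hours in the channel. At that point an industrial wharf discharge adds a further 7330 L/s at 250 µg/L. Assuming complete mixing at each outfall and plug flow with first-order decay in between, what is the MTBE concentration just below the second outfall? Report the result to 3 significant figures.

Mixed concentration C = ΣQC/ΣQ = (198000·0.2800 + 21000·372.0) / 219000 = 7867000/219000 = 35.92 µg/L; combined flow 219000 L/s.
Half-life 7.83 h → k = ln 2 / 7.83 = 0.08852 h⁻¹ = 2.125 d⁻¹.
First-order decay: C = 35.92·exp(−k·t) = 35.92·0.2820 = 10.13 µg/L.
At the second outfall, C = (219000·10.13 + 7330·250.0) / (219000 + 7330) = 17.90 µg/L.

17.9 µg/L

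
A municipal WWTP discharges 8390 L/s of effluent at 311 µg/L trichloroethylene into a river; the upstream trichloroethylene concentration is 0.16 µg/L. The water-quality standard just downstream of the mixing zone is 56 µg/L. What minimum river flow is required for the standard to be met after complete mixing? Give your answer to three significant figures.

Set C_mix = 56: (Q·0.1600 + 8390·311.0) / (Q + 8390) = 56
→ Q = 8390·(311.0 − 56)/(56 − 0.1600) = 38310 L/s.

38300 L/s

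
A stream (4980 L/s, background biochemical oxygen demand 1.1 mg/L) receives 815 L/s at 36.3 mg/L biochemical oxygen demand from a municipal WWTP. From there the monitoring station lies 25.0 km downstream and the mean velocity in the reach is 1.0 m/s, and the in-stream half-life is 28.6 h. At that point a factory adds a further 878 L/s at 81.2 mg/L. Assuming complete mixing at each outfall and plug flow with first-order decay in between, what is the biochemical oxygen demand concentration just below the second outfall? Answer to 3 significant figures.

Conservation of mass: C = (4980·1.100 + 815.0·36.30) / 5795 = 35060/5795 = 6.050 mg/L; combined flow 5795 L/s.
Travel time t = 25.0·1000 / 1.0 = 25000 s = 6.944 h.
Half-life 28.6 h → k = ln 2 / 28.6 = 0.02424 h⁻¹ = 0.5817 d⁻¹.
After decay, C = 6.050 × e^(−kt) = 6.050 × 0.8451 = 5.113 mg/L.
Second outfall: C = (5795·5.113 + 878.0·81.20)/6673 = 15.12 mg/L.

15.1 mg/L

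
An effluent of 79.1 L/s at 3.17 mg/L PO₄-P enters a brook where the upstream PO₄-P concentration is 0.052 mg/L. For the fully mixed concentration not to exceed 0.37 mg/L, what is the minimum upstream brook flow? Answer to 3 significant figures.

Set C_mix = 0.37: (Q·0.05200 + 79.10·3.170) / (Q + 79.10) = 0.37
→ Q = 79.10·(3.170 − 0.37)/(0.37 − 0.05200) = 696.5 L/s.

696 L/s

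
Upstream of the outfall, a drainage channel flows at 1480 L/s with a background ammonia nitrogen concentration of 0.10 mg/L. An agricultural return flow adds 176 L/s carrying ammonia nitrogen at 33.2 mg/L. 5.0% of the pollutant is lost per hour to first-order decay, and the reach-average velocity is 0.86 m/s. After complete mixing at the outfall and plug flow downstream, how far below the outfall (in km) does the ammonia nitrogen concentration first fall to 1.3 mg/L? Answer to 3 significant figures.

Conservation of mass: C = (1480·0.1000 + 176.0·33.20) / 1656 = 5991/1656 = 3.618 mg/L.
5.0%/h lost → k = −ln(1 − 0.05) = 0.05129 h⁻¹.
Set 3.618·exp(−k·t) = 1.3 → t = ln(3.618/1.3)/k = 71840 s = 19.95 h.
Distance = v·t = 0.86·71840 = 61780 m = 61.78 km.

61.8 km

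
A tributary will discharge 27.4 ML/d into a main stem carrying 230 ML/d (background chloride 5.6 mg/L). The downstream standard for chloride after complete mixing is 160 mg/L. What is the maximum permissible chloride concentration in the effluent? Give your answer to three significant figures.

1460 mg/L

At the limit, (Qr·Cr + Qe·Cₑ)/(Qr + Qe) = 160:
Cₑ = (257.4·160 − 230.0·5.600) / 27.40 = 1456 mg/L.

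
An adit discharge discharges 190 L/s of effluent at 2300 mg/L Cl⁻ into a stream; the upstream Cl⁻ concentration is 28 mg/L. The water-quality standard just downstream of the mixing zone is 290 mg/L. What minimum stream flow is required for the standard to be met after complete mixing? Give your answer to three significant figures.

1460 L/s

Set C_mix = 290: (Q·28.00 + 190.0·2300) / (Q + 190.0) = 290
→ Q = 190.0·(2300 − 290)/(290 − 28.00) = 1458 L/s.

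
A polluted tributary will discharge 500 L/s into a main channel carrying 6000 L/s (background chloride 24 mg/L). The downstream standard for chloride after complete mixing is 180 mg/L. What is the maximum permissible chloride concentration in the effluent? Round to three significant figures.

2050 mg/L

At the limit, (Qr·Cr + Qe·Cₑ)/(Qr + Qe) = 180:
Cₑ = (6500·180 − 6000·24.00) / 500.0 = 2052 mg/L.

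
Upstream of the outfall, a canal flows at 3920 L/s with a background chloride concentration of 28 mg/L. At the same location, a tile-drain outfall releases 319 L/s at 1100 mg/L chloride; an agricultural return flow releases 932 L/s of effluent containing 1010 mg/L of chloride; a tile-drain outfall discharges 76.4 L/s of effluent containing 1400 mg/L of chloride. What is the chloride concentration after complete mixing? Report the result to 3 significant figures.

Mass balance: C = (3920·28.00 + 319.0·1100 + 932.0·1010 + 76.40·1400) / 5247 = 1509000/5247 = 287.6 mg/L.

288 mg/L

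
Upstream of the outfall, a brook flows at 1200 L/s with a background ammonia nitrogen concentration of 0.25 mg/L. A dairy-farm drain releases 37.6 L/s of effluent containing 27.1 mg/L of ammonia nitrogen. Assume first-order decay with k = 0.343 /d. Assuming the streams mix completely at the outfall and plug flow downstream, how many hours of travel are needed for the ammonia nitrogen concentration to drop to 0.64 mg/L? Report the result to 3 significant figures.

Mass balance: C = (1200·0.2500 + 37.60·27.10) / 1238 = 1319/1238 = 1.066 mg/L.
1.066·exp(−k·t) = 0.64 → t = ln(1.066/0.64)/k = 128500 s = 35.68 h.

35.7 h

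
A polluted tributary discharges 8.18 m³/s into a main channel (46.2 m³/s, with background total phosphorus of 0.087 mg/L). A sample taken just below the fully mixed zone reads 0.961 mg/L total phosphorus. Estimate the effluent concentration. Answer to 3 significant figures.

Mass balance: 46.20·0.08700 + 8.180·Cₑ = 54.38·0.9610
→ Cₑ = (54.38·0.9610 − 46.20·0.08700) / 8.180 = 5.897 mg/L.

5.90 mg/L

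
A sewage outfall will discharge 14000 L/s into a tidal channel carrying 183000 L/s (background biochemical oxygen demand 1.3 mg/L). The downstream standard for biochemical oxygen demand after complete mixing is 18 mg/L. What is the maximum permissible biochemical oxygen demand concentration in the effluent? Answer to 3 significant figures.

At the limit, (Qr·Cr + Qe·Cₑ)/(Qr + Qe) = 18:
Cₑ = (197000·18 − 183000·1.300) / 14000 = 236.3 mg/L.

236 mg/L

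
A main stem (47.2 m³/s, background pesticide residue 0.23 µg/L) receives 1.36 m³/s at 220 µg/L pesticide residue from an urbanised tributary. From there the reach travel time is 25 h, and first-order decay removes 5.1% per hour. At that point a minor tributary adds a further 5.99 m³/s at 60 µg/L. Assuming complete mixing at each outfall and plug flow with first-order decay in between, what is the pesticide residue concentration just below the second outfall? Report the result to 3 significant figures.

8.12 µg/L

Conservation of mass: C = (47.20·0.2300 + 1.360·220.0) / 48.56 = 310.1/48.56 = 6.385 µg/L; combined flow 48.56 m³/s.
5.1%/h lost → k = −ln(1 − 0.051) = 0.05235 h⁻¹.
After decay, C = 6.385 × e^(−kt) = 6.385 × 0.2702 = 1.725 µg/L.
Second outfall: C = (48.56·1.725 + 5.990·60.00)/54.55 = 8.124 µg/L.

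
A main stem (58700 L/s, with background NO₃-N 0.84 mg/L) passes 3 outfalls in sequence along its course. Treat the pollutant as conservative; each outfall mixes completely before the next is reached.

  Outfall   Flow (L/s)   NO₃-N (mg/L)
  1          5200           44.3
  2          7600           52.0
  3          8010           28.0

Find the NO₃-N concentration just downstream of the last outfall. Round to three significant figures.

11.3 mg/L

After outfall 1: Q = 58700 + 5200 = 63900 L/s; C = (58700·0.8400 + 5200·44.30)/63900 = 4.377 mg/L.
After outfall 2: Q = 63900 + 7600 = 71500 L/s; C = (63900·4.377 + 7600·52.00)/71500 = 9.439 mg/L.
After outfall 3: Q = 71500 + 8010 = 79510 L/s; C = (71500·9.439 + 8010·28.00)/79510 = 11.31 mg/L.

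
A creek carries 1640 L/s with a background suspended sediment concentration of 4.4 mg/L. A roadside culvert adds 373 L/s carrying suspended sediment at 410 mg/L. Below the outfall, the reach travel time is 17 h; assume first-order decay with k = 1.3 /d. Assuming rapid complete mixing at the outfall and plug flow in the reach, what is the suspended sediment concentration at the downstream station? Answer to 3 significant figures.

31.7 mg/L

Flow-weighted average: C = (1640·4.400 + 373.0·410.0) / 2013 = 160100/2013 = 79.56 mg/L.
Applying C = C₀e^(−kt): 79.56 × 0.3982 = 31.68 mg/L.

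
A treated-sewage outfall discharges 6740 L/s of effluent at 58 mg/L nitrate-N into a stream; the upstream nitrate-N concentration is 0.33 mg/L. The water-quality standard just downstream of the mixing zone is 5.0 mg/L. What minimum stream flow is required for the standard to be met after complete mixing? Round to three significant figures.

Set C_mix = 5.0: (Q·0.3300 + 6740·58.00) / (Q + 6740) = 5.0
→ Q = 6740·(58.00 − 5.0)/(5.0 − 0.3300) = 76490 L/s.

76500 L/s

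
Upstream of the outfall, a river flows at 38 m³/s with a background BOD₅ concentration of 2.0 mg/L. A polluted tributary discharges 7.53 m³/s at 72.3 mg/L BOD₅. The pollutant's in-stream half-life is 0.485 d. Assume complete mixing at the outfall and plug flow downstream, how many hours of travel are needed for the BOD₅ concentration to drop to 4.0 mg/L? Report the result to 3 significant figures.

20.6 h

Mixed concentration C = ΣQC/ΣQ = (38.00·2.000 + 7.530·72.30) / 45.53 = 620.4/45.53 = 13.63 mg/L.
Half-life 0.485 d → k = ln 2 / 0.485 = 1.429 d⁻¹.
13.63·exp(−k·t) = 4.0 → t = ln(13.63/4.0)/k = 74100 s = 20.58 h.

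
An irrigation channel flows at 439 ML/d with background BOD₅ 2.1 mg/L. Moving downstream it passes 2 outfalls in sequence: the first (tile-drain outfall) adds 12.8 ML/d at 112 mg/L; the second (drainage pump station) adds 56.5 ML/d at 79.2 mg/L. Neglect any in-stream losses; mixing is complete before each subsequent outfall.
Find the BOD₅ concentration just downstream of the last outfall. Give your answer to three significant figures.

Below outfall 1: Q → 451.8 ML/d, C = (439.0·2.100 + 12.80·112.0)/451.8 = 5.214 mg/L.
Below outfall 2: Q → 508.3 ML/d, C = (451.8·5.214 + 56.50·79.20)/508.3 = 13.44 mg/L.

13.4 mg/L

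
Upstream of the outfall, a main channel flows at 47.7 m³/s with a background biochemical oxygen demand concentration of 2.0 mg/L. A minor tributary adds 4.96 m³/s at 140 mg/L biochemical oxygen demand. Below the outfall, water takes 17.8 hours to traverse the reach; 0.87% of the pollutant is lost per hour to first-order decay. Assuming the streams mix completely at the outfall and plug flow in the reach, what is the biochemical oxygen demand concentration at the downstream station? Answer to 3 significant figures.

Conservation of mass: C = (47.70·2.000 + 4.960·140.0) / 52.66 = 789.8/52.66 = 15.00 mg/L.
0.87%/h lost → k = −ln(1 − 0.0087) = 0.008738 h⁻¹.
Applying C = C₀e^(−kt): 15.00 × 0.8560 = 12.84 mg/L.

12.8 mg/L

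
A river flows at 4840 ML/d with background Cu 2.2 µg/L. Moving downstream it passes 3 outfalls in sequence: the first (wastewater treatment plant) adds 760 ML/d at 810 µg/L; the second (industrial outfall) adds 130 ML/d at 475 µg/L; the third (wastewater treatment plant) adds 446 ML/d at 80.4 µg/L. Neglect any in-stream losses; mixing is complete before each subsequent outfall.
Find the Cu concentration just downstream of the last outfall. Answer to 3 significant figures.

Below outfall 1: Q → 5600 ML/d, C = (4840·2.200 + 760.0·810.0)/5600 = 111.8 µg/L.
Below outfall 2: Q → 5730 ML/d, C = (5600·111.8 + 130.0·475.0)/5730 = 120.1 µg/L.
Below outfall 3: Q → 6176 ML/d, C = (5730·120.1 + 446.0·80.40)/6176 = 117.2 µg/L.

117 µg/L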